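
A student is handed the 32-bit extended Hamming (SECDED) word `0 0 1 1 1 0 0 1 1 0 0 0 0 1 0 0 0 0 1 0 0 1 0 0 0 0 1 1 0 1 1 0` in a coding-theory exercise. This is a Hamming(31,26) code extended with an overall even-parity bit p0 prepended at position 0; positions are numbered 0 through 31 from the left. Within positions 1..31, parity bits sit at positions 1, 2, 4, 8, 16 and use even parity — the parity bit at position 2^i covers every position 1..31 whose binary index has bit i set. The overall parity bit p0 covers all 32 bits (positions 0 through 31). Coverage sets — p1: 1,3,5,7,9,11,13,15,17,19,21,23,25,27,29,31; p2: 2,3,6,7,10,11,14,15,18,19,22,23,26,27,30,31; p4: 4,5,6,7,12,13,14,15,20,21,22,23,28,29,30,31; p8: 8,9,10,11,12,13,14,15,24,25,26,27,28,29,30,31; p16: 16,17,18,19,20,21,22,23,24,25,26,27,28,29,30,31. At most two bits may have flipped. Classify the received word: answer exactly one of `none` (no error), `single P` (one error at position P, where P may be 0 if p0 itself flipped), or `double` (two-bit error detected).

s1: b1⊕b3⊕b5⊕b7⊕b9⊕b11⊕b13⊕b15⊕b17⊕b19⊕b21⊕b23⊕b25⊕b27⊕b29⊕b31 = 0⊕1⊕0⊕1⊕0⊕0⊕1⊕0⊕0⊕0⊕1⊕0⊕0⊕1⊕1⊕0 = 0
s2: b2⊕b3⊕b6⊕b7⊕b10⊕b11⊕b14⊕b15⊕b18⊕b19⊕b22⊕b23⊕b26⊕b27⊕b30⊕b31 = 1⊕1⊕0⊕1⊕0⊕0⊕0⊕0⊕1⊕0⊕0⊕0⊕1⊕1⊕1⊕0 = 1
s4: b4⊕b5⊕b6⊕b7⊕b12⊕b13⊕b14⊕b15⊕b20⊕b21⊕b22⊕b23⊕b28⊕b29⊕b30⊕b31 = 1⊕0⊕0⊕1⊕0⊕1⊕0⊕0⊕0⊕1⊕0⊕0⊕0⊕1⊕1⊕0 = 0
s8: b8⊕b9⊕b10⊕b11⊕b12⊕b13⊕b14⊕b15⊕b24⊕b25⊕b26⊕b27⊕b28⊕b29⊕b30⊕b31 = 1⊕0⊕0⊕0⊕0⊕1⊕0⊕0⊕0⊕0⊕1⊕1⊕0⊕1⊕1⊕0 = 0
s16: b16⊕b17⊕b18⊕b19⊕b20⊕b21⊕b22⊕b23⊕b24⊕b25⊕b26⊕b27⊕b28⊕b29⊕b30⊕b31 = 0⊕0⊕1⊕0⊕0⊕1⊕0⊕0⊕0⊕0⊕1⊕1⊕0⊕1⊕1⊕0 = 0
Syndrome (s16...s1) = 00010 → position 2.
Overall parity (XOR of all 32 bits, including p0): 0⊕0⊕1⊕1⊕1⊕0⊕0⊕1⊕1⊕0⊕0⊕0⊕0⊕1⊕0⊕0⊕0⊕0⊕1⊕0⊕0⊕1⊕0⊕0⊕0⊕0⊕1⊕1⊕0⊕1⊕1⊕0 = 0
Overall=0, syndrome position=2 → double-bit error detected (uncorrectable).

double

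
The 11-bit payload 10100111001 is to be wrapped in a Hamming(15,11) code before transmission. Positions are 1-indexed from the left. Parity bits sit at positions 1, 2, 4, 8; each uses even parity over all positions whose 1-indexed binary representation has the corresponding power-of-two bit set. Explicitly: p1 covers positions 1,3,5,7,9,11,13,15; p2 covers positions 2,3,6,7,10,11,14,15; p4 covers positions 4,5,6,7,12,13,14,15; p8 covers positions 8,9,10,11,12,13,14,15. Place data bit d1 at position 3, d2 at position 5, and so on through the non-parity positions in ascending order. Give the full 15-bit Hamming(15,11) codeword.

111101000111001

Place data bits at non-power-of-two positions: b3=1, b5=0, b6=1, b7=0, b9=0, b10=1, b11=1, b12=1, b13=0, b14=0, b15=1.
p1 = XOR of data positions {3,5,7,9,11,13,15} = 1⊕0⊕0⊕0⊕1⊕0⊕1 = 1
p2 = XOR of data positions {3,6,7,10,11,14,15} = 1⊕1⊕0⊕1⊕1⊕0⊕1 = 1
p4 = XOR of data positions {5,6,7,12,13,14,15} = 0⊕1⊕0⊕1⊕0⊕0⊕1 = 1
p8 = XOR of data positions {9,10,11,12,13,14,15} = 0⊕1⊕1⊕1⊕0⊕0⊕1 = 0
Codeword b1..b15 = 111101000111001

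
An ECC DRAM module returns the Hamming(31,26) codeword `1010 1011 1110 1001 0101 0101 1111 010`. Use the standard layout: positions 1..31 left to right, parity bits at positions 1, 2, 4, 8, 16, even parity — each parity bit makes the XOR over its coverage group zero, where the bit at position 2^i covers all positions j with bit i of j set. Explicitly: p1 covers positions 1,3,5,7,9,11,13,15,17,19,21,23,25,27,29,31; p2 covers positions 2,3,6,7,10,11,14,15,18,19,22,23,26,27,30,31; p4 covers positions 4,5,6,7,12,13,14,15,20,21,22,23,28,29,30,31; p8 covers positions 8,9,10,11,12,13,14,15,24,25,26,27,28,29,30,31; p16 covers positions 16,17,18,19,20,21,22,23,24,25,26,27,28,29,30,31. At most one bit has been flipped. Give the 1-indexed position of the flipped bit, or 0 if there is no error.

s1: b1⊕b3⊕b5⊕b7⊕b9⊕b11⊕b13⊕b15⊕b17⊕b19⊕b21⊕b23⊕b25⊕b27⊕b29⊕b31 = 1⊕1⊕1⊕1⊕1⊕1⊕1⊕0⊕0⊕0⊕0⊕0⊕1⊕1⊕0⊕0 = 1
s2: b2⊕b3⊕b6⊕b7⊕b10⊕b11⊕b14⊕b15⊕b18⊕b19⊕b22⊕b23⊕b26⊕b27⊕b30⊕b31 = 0⊕1⊕0⊕1⊕1⊕1⊕0⊕0⊕1⊕0⊕1⊕0⊕1⊕1⊕1⊕0 = 1
s4: b4⊕b5⊕b6⊕b7⊕b12⊕b13⊕b14⊕b15⊕b20⊕b21⊕b22⊕b23⊕b28⊕b29⊕b30⊕b31 = 0⊕1⊕0⊕1⊕0⊕1⊕0⊕0⊕1⊕0⊕1⊕0⊕1⊕0⊕1⊕0 = 1
s8: b8⊕b9⊕b10⊕b11⊕b12⊕b13⊕b14⊕b15⊕b24⊕b25⊕b26⊕b27⊕b28⊕b29⊕b30⊕b31 = 1⊕1⊕1⊕1⊕0⊕1⊕0⊕0⊕1⊕1⊕1⊕1⊕1⊕0⊕1⊕0 = 1
s16: b16⊕b17⊕b18⊕b19⊕b20⊕b21⊕b22⊕b23⊕b24⊕b25⊕b26⊕b27⊕b28⊕b29⊕b30⊕b31 = 1⊕0⊕1⊕0⊕1⊕0⊕1⊕0⊕1⊕1⊕1⊕1⊕1⊕0⊕1⊕0 = 0
Syndrome (s16...s1) = 01111 → position 15.

15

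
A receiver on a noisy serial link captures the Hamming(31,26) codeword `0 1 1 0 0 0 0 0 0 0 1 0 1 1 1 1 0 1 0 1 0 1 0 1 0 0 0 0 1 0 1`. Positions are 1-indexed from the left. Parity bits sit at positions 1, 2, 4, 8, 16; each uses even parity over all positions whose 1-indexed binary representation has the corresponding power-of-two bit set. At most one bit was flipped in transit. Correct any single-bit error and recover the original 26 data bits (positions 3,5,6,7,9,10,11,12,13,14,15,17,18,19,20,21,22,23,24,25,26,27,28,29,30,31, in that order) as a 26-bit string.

s1: b1⊕b3⊕b5⊕b7⊕b9⊕b11⊕b13⊕b15⊕b17⊕b19⊕b21⊕b23⊕b25⊕b27⊕b29⊕b31 = 0⊕1⊕0⊕0⊕0⊕1⊕1⊕1⊕0⊕0⊕0⊕0⊕0⊕0⊕1⊕1 = 0
s2: b2⊕b3⊕b6⊕b7⊕b10⊕b11⊕b14⊕b15⊕b18⊕b19⊕b22⊕b23⊕b26⊕b27⊕b30⊕b31 = 1⊕1⊕0⊕0⊕0⊕1⊕1⊕1⊕1⊕0⊕1⊕0⊕0⊕0⊕0⊕1 = 0
s4: b4⊕b5⊕b6⊕b7⊕b12⊕b13⊕b14⊕b15⊕b20⊕b21⊕b22⊕b23⊕b28⊕b29⊕b30⊕b31 = 0⊕0⊕0⊕0⊕0⊕1⊕1⊕1⊕1⊕0⊕1⊕0⊕0⊕1⊕0⊕1 = 1
s8: b8⊕b9⊕b10⊕b11⊕b12⊕b13⊕b14⊕b15⊕b24⊕b25⊕b26⊕b27⊕b28⊕b29⊕b30⊕b31 = 0⊕0⊕0⊕1⊕0⊕1⊕1⊕1⊕1⊕0⊕0⊕0⊕0⊕1⊕0⊕1 = 1
s16: b16⊕b17⊕b18⊕b19⊕b20⊕b21⊕b22⊕b23⊕b24⊕b25⊕b26⊕b27⊕b28⊕b29⊕b30⊕b31 = 1⊕0⊕1⊕0⊕1⊕0⊕1⊕0⊕1⊕0⊕0⊕0⊕0⊕1⊕0⊕1 = 1
Syndrome (s16...s1) = 11100 → position 28.
Flip bit 28: corrected codeword = 0110000000101111010101010001101
Data bits at positions 3,5,6,7,9,10,11,12,13,14,15,17,18,19,20,21,22,23,24,25,26,27,28,29,30,31: 10000010111010101010001101

10000010111010101010001101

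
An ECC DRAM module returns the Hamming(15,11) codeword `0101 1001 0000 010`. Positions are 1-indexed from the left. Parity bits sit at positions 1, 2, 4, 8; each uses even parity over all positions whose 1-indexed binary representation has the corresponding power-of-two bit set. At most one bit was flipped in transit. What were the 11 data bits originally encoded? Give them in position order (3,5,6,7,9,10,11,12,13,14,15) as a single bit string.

00000000010

s1: b1⊕b3⊕b5⊕b7⊕b9⊕b11⊕b13⊕b15 = 0⊕0⊕1⊕0⊕0⊕0⊕0⊕0 = 1
s2: b2⊕b3⊕b6⊕b7⊕b10⊕b11⊕b14⊕b15 = 1⊕0⊕0⊕0⊕0⊕0⊕1⊕0 = 0
s4: b4⊕b5⊕b6⊕b7⊕b12⊕b13⊕b14⊕b15 = 1⊕1⊕0⊕0⊕0⊕0⊕1⊕0 = 1
s8: b8⊕b9⊕b10⊕b11⊕b12⊕b13⊕b14⊕b15 = 1⊕0⊕0⊕0⊕0⊕0⊕1⊕0 = 0
Syndrome (s8...s1) = 0101 → position 5.
Flip bit 5: corrected codeword = 010100010000010
Data bits at positions 3,5,6,7,9,10,11,12,13,14,15: 00000000010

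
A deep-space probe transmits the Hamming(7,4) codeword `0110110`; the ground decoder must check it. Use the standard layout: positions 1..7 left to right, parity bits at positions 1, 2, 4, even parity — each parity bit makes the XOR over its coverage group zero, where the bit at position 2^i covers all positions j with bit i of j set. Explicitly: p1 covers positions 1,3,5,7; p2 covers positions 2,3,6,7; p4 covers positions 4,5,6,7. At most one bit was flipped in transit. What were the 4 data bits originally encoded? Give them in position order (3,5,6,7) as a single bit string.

s1: b1⊕b3⊕b5⊕b7 = 0⊕1⊕1⊕0 = 0
s2: b2⊕b3⊕b6⊕b7 = 1⊕1⊕1⊕0 = 1
s4: b4⊕b5⊕b6⊕b7 = 0⊕1⊕1⊕0 = 0
Syndrome (s4...s1) = 010 → position 2.
Flip bit 2: corrected codeword = 0010110
Data bits at positions 3,5,6,7: 1110

1110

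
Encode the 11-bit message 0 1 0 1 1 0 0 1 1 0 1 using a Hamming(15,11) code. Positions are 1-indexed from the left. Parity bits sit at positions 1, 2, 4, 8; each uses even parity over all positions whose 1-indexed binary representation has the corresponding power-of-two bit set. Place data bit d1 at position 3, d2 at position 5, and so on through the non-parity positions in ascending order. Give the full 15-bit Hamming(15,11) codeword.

Place data bits at non-power-of-two positions: b3=0, b5=1, b6=0, b7=1, b9=1, b10=0, b11=0, b12=1, b13=1, b14=0, b15=1.
p1 = XOR of data positions {3,5,7,9,11,13,15} = 0⊕1⊕1⊕1⊕0⊕1⊕1 = 1
p2 = XOR of data positions {3,6,7,10,11,14,15} = 0⊕0⊕1⊕0⊕0⊕0⊕1 = 0
p4 = XOR of data positions {5,6,7,12,13,14,15} = 1⊕0⊕1⊕1⊕1⊕0⊕1 = 1
p8 = XOR of data positions {9,10,11,12,13,14,15} = 1⊕0⊕0⊕1⊕1⊕0⊕1 = 0
Codeword b1..b15 = 100110101001101

100110101001101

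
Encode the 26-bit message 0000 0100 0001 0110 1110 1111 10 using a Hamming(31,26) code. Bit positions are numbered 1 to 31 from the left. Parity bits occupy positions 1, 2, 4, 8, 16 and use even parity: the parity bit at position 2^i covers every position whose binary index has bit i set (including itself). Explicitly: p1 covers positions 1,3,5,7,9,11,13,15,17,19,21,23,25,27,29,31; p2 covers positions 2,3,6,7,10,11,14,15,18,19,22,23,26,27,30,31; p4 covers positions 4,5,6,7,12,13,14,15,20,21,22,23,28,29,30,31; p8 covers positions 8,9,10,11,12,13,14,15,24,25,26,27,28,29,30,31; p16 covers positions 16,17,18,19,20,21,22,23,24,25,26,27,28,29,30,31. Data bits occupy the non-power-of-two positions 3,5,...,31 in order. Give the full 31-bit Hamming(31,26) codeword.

Place data bits at non-power-of-two positions: b3=0, b5=0, b6=0, b7=0, b9=0, b10=1, b11=0, b12=0, b13=0, b14=0, b15=0, b17=1, b18=0, b19=1, b20=1, b21=0, b22=1, b23=1, b24=1, b25=0, b26=1, b27=1, b28=1, b29=1, b30=1, b31=0.
p1 = XOR of data positions {3,5,7,9,11,13,15,17,19,21,23,25,27,29,31} = 0⊕0⊕0⊕0⊕0⊕0⊕0⊕1⊕1⊕0⊕1⊕0⊕1⊕1⊕0 = 1
p2 = XOR of data positions {3,6,7,10,11,14,15,18,19,22,23,26,27,30,31} = 0⊕0⊕0⊕1⊕0⊕0⊕0⊕0⊕1⊕1⊕1⊕1⊕1⊕1⊕0 = 1
p4 = XOR of data positions {5,6,7,12,13,14,15,20,21,22,23,28,29,30,31} = 0⊕0⊕0⊕0⊕0⊕0⊕0⊕1⊕0⊕1⊕1⊕1⊕1⊕1⊕0 = 0
p8 = XOR of data positions {9,10,11,12,13,14,15,24,25,26,27,28,29,30,31} = 0⊕1⊕0⊕0⊕0⊕0⊕0⊕1⊕0⊕1⊕1⊕1⊕1⊕1⊕0 = 1
p16 = XOR of data positions {17,18,19,20,21,22,23,24,25,26,27,28,29,30,31} = 1⊕0⊕1⊕1⊕0⊕1⊕1⊕1⊕0⊕1⊕1⊕1⊕1⊕1⊕0 = 1
Codeword b1..b31 = 1100000101000001101101110111110

1100000101000001101101110111110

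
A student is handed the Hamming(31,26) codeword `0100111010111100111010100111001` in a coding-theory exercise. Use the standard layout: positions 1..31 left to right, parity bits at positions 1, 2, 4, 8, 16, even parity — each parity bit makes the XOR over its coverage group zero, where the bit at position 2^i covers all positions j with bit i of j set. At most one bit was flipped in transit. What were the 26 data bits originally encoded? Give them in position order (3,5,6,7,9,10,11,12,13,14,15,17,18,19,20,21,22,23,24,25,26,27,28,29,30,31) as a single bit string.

s1: b1⊕b3⊕b5⊕b7⊕b9⊕b11⊕b13⊕b15⊕b17⊕b19⊕b21⊕b23⊕b25⊕b27⊕b29⊕b31 = 0⊕0⊕1⊕1⊕1⊕1⊕1⊕0⊕1⊕1⊕1⊕1⊕0⊕1⊕0⊕1 = 1
s2: b2⊕b3⊕b6⊕b7⊕b10⊕b11⊕b14⊕b15⊕b18⊕b19⊕b22⊕b23⊕b26⊕b27⊕b30⊕b31 = 1⊕0⊕1⊕1⊕0⊕1⊕1⊕0⊕1⊕1⊕0⊕1⊕1⊕1⊕0⊕1 = 1
s4: b4⊕b5⊕b6⊕b7⊕b12⊕b13⊕b14⊕b15⊕b20⊕b21⊕b22⊕b23⊕b28⊕b29⊕b30⊕b31 = 0⊕1⊕1⊕1⊕1⊕1⊕1⊕0⊕0⊕1⊕0⊕1⊕1⊕0⊕0⊕1 = 0
s8: b8⊕b9⊕b10⊕b11⊕b12⊕b13⊕b14⊕b15⊕b24⊕b25⊕b26⊕b27⊕b28⊕b29⊕b30⊕b31 = 0⊕1⊕0⊕1⊕1⊕1⊕1⊕0⊕0⊕0⊕1⊕1⊕1⊕0⊕0⊕1 = 1
s16: b16⊕b17⊕b18⊕b19⊕b20⊕b21⊕b22⊕b23⊕b24⊕b25⊕b26⊕b27⊕b28⊕b29⊕b30⊕b31 = 0⊕1⊕1⊕1⊕0⊕1⊕0⊕1⊕0⊕0⊕1⊕1⊕1⊕0⊕0⊕1 = 1
Syndrome (s16...s1) = 11011 → position 27.
Flip bit 27: corrected codeword = 0100111010111100111010100101001
Data bits at positions 3,5,6,7,9,10,11,12,13,14,15,17,18,19,20,21,22,23,24,25,26,27,28,29,30,31: 01111011110111010100101001

01111011110111010100101001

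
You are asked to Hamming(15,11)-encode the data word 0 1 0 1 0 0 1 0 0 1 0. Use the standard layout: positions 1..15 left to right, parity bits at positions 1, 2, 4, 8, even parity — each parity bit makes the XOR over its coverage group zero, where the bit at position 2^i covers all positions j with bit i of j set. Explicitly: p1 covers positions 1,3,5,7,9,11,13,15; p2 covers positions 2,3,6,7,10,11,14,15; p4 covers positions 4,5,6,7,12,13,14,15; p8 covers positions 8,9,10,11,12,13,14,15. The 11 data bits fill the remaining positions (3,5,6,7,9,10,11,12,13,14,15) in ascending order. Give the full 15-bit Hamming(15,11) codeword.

Place data bits at non-power-of-two positions: b3=0, b5=1, b6=0, b7=1, b9=0, b10=0, b11=1, b12=0, b13=0, b14=1, b15=0.
p1 = XOR of data positions {3,5,7,9,11,13,15} = 0⊕1⊕1⊕0⊕1⊕0⊕0 = 1
p2 = XOR of data positions {3,6,7,10,11,14,15} = 0⊕0⊕1⊕0⊕1⊕1⊕0 = 1
p4 = XOR of data positions {5,6,7,12,13,14,15} = 1⊕0⊕1⊕0⊕0⊕1⊕0 = 1
p8 = XOR of data positions {9,10,11,12,13,14,15} = 0⊕0⊕1⊕0⊕0⊕1⊕0 = 0
Codeword b1..b15 = 110110100010010

110110100010010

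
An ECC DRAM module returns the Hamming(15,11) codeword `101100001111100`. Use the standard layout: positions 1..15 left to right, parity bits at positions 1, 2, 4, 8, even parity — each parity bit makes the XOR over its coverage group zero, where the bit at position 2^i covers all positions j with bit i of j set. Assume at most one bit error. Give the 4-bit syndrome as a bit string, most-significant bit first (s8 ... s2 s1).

s1: b1⊕b3⊕b5⊕b7⊕b9⊕b11⊕b13⊕b15 = 1⊕1⊕0⊕0⊕1⊕1⊕1⊕0 = 1
s2: b2⊕b3⊕b6⊕b7⊕b10⊕b11⊕b14⊕b15 = 0⊕1⊕0⊕0⊕1⊕1⊕0⊕0 = 1
s4: b4⊕b5⊕b6⊕b7⊕b12⊕b13⊕b14⊕b15 = 1⊕0⊕0⊕0⊕1⊕1⊕0⊕0 = 1
s8: b8⊕b9⊕b10⊕b11⊕b12⊕b13⊕b14⊕b15 = 0⊕1⊕1⊕1⊕1⊕1⊕0⊕0 = 1
Syndrome (s8...s1) = 1111 → position 15.

1111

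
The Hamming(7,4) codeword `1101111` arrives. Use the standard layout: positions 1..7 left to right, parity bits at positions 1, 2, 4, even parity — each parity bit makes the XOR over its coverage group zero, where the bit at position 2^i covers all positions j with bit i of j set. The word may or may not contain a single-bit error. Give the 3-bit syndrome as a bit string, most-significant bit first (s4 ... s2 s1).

011

s1: b1⊕b3⊕b5⊕b7 = 1⊕0⊕1⊕1 = 1
s2: b2⊕b3⊕b6⊕b7 = 1⊕0⊕1⊕1 = 1
s4: b4⊕b5⊕b6⊕b7 = 1⊕1⊕1⊕1 = 0
Syndrome (s4...s1) = 011 → position 3.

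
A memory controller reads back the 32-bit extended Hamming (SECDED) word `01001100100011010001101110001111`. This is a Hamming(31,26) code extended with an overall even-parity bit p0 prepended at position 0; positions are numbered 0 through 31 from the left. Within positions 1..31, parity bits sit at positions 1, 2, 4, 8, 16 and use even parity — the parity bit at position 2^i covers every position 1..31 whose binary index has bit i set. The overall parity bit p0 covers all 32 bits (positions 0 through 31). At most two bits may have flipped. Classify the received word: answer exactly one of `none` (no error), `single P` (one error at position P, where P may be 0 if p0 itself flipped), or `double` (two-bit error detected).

s1: b1⊕b3⊕b5⊕b7⊕b9⊕b11⊕b13⊕b15⊕b17⊕b19⊕b21⊕b23⊕b25⊕b27⊕b29⊕b31 = 1⊕0⊕1⊕0⊕0⊕0⊕1⊕1⊕0⊕1⊕0⊕1⊕0⊕0⊕1⊕1 = 0
s2: b2⊕b3⊕b6⊕b7⊕b10⊕b11⊕b14⊕b15⊕b18⊕b19⊕b22⊕b23⊕b26⊕b27⊕b30⊕b31 = 0⊕0⊕0⊕0⊕0⊕0⊕0⊕1⊕0⊕1⊕1⊕1⊕0⊕0⊕1⊕1 = 0
s4: b4⊕b5⊕b6⊕b7⊕b12⊕b13⊕b14⊕b15⊕b20⊕b21⊕b22⊕b23⊕b28⊕b29⊕b30⊕b31 = 1⊕1⊕0⊕0⊕1⊕1⊕0⊕1⊕1⊕0⊕1⊕1⊕1⊕1⊕1⊕1 = 0
s8: b8⊕b9⊕b10⊕b11⊕b12⊕b13⊕b14⊕b15⊕b24⊕b25⊕b26⊕b27⊕b28⊕b29⊕b30⊕b31 = 1⊕0⊕0⊕0⊕1⊕1⊕0⊕1⊕1⊕0⊕0⊕0⊕1⊕1⊕1⊕1 = 1
s16: b16⊕b17⊕b18⊕b19⊕b20⊕b21⊕b22⊕b23⊕b24⊕b25⊕b26⊕b27⊕b28⊕b29⊕b30⊕b31 = 0⊕0⊕0⊕1⊕1⊕0⊕1⊕1⊕1⊕0⊕0⊕0⊕1⊕1⊕1⊕1 = 1
Syndrome (s16...s1) = 11000 → position 24.
Overall parity (XOR of all 32 bits, including p0): 0⊕1⊕0⊕0⊕1⊕1⊕0⊕0⊕1⊕0⊕0⊕0⊕1⊕1⊕0⊕1⊕0⊕0⊕0⊕1⊕1⊕0⊕1⊕1⊕1⊕0⊕0⊕0⊕1⊕1⊕1⊕1 = 0
Overall=0, syndrome position=24 → double-bit error detected (uncorrectable).

double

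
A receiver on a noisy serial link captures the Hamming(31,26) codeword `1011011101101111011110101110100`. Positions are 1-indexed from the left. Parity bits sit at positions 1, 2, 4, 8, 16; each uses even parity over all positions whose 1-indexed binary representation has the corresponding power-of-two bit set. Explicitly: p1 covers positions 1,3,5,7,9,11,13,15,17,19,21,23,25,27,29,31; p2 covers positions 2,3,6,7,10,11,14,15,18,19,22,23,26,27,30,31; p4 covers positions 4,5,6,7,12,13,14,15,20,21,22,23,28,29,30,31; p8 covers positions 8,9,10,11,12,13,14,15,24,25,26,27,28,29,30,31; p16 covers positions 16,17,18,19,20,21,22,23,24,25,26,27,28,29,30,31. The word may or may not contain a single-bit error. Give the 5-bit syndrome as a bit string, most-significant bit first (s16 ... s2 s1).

s1: b1⊕b3⊕b5⊕b7⊕b9⊕b11⊕b13⊕b15⊕b17⊕b19⊕b21⊕b23⊕b25⊕b27⊕b29⊕b31 = 1⊕1⊕0⊕1⊕0⊕1⊕1⊕1⊕0⊕1⊕1⊕1⊕1⊕1⊕1⊕0 = 0
s2: b2⊕b3⊕b6⊕b7⊕b10⊕b11⊕b14⊕b15⊕b18⊕b19⊕b22⊕b23⊕b26⊕b27⊕b30⊕b31 = 0⊕1⊕1⊕1⊕1⊕1⊕1⊕1⊕1⊕1⊕0⊕1⊕1⊕1⊕0⊕0 = 0
s4: b4⊕b5⊕b6⊕b7⊕b12⊕b13⊕b14⊕b15⊕b20⊕b21⊕b22⊕b23⊕b28⊕b29⊕b30⊕b31 = 1⊕0⊕1⊕1⊕0⊕1⊕1⊕1⊕1⊕1⊕0⊕1⊕0⊕1⊕0⊕0 = 0
s8: b8⊕b9⊕b10⊕b11⊕b12⊕b13⊕b14⊕b15⊕b24⊕b25⊕b26⊕b27⊕b28⊕b29⊕b30⊕b31 = 1⊕0⊕1⊕1⊕0⊕1⊕1⊕1⊕0⊕1⊕1⊕1⊕0⊕1⊕0⊕0 = 0
s16: b16⊕b17⊕b18⊕b19⊕b20⊕b21⊕b22⊕b23⊕b24⊕b25⊕b26⊕b27⊕b28⊕b29⊕b30⊕b31 = 1⊕0⊕1⊕1⊕1⊕1⊕0⊕1⊕0⊕1⊕1⊕1⊕0⊕1⊕0⊕0 = 0
Syndrome (s16...s1) = 00000 → position 0 (no error).

00000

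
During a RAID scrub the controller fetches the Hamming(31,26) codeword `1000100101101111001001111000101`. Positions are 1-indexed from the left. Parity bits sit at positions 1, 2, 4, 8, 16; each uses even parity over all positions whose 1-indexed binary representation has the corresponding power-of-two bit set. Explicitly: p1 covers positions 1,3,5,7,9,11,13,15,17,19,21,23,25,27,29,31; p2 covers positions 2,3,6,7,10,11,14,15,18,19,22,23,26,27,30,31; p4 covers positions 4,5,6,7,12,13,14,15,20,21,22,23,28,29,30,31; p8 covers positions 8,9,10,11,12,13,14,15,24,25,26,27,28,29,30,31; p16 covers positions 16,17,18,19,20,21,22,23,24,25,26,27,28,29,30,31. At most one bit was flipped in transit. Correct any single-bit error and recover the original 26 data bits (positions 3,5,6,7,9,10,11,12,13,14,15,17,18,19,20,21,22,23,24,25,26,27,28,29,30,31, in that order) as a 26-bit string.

s1: b1⊕b3⊕b5⊕b7⊕b9⊕b11⊕b13⊕b15⊕b17⊕b19⊕b21⊕b23⊕b25⊕b27⊕b29⊕b31 = 1⊕0⊕1⊕0⊕0⊕1⊕1⊕1⊕0⊕1⊕0⊕1⊕1⊕0⊕1⊕1 = 0
s2: b2⊕b3⊕b6⊕b7⊕b10⊕b11⊕b14⊕b15⊕b18⊕b19⊕b22⊕b23⊕b26⊕b27⊕b30⊕b31 = 0⊕0⊕0⊕0⊕1⊕1⊕1⊕1⊕0⊕1⊕1⊕1⊕0⊕0⊕0⊕1 = 0
s4: b4⊕b5⊕b6⊕b7⊕b12⊕b13⊕b14⊕b15⊕b20⊕b21⊕b22⊕b23⊕b28⊕b29⊕b30⊕b31 = 0⊕1⊕0⊕0⊕0⊕1⊕1⊕1⊕0⊕0⊕1⊕1⊕0⊕1⊕0⊕1 = 0
s8: b8⊕b9⊕b10⊕b11⊕b12⊕b13⊕b14⊕b15⊕b24⊕b25⊕b26⊕b27⊕b28⊕b29⊕b30⊕b31 = 1⊕0⊕1⊕1⊕0⊕1⊕1⊕1⊕1⊕1⊕0⊕0⊕0⊕1⊕0⊕1 = 0
s16: b16⊕b17⊕b18⊕b19⊕b20⊕b21⊕b22⊕b23⊕b24⊕b25⊕b26⊕b27⊕b28⊕b29⊕b30⊕b31 = 1⊕0⊕0⊕1⊕0⊕0⊕1⊕1⊕1⊕1⊕0⊕0⊕0⊕1⊕0⊕1 = 0
Syndrome (s16...s1) = 00000 → position 0 (no error).
No correction needed.
Data bits at positions 3,5,6,7,9,10,11,12,13,14,15,17,18,19,20,21,22,23,24,25,26,27,28,29,30,31: 01000110111001001111000101

01000110111001001111000101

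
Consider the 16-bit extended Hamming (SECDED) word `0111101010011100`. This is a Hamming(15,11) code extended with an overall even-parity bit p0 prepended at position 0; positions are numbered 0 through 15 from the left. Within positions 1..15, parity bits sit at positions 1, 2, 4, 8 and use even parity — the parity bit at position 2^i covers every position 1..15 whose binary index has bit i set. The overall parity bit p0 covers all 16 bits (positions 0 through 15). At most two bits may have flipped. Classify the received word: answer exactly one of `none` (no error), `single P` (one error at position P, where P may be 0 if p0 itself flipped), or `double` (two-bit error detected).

s1: b1⊕b3⊕b5⊕b7⊕b9⊕b11⊕b13⊕b15 = 1⊕1⊕0⊕0⊕0⊕1⊕1⊕0 = 0
s2: b2⊕b3⊕b6⊕b7⊕b10⊕b11⊕b14⊕b15 = 1⊕1⊕1⊕0⊕0⊕1⊕0⊕0 = 0
s4: b4⊕b5⊕b6⊕b7⊕b12⊕b13⊕b14⊕b15 = 1⊕0⊕1⊕0⊕1⊕1⊕0⊕0 = 0
s8: b8⊕b9⊕b10⊕b11⊕b12⊕b13⊕b14⊕b15 = 1⊕0⊕0⊕1⊕1⊕1⊕0⊕0 = 0
Syndrome (s8...s1) = 0000 → position 0 (no error).
Overall parity (XOR of all 16 bits, including p0): 0⊕1⊕1⊕1⊕1⊕0⊕1⊕0⊕1⊕0⊕0⊕1⊕1⊕1⊕0⊕0 = 1
Overall=1, syndrome position=0 → single-bit error at position 0.

single 0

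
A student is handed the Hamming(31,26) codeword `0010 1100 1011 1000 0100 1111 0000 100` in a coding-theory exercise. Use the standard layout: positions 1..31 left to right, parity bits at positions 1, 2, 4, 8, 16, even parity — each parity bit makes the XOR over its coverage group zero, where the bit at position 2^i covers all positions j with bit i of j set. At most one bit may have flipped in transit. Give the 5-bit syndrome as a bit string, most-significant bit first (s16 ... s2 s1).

s1: b1⊕b3⊕b5⊕b7⊕b9⊕b11⊕b13⊕b15⊕b17⊕b19⊕b21⊕b23⊕b25⊕b27⊕b29⊕b31 = 0⊕1⊕1⊕0⊕1⊕1⊕1⊕0⊕0⊕0⊕1⊕1⊕0⊕0⊕1⊕0 = 0
s2: b2⊕b3⊕b6⊕b7⊕b10⊕b11⊕b14⊕b15⊕b18⊕b19⊕b22⊕b23⊕b26⊕b27⊕b30⊕b31 = 0⊕1⊕1⊕0⊕0⊕1⊕0⊕0⊕1⊕0⊕1⊕1⊕0⊕0⊕0⊕0 = 0
s4: b4⊕b5⊕b6⊕b7⊕b12⊕b13⊕b14⊕b15⊕b20⊕b21⊕b22⊕b23⊕b28⊕b29⊕b30⊕b31 = 0⊕1⊕1⊕0⊕1⊕1⊕0⊕0⊕0⊕1⊕1⊕1⊕0⊕1⊕0⊕0 = 0
s8: b8⊕b9⊕b10⊕b11⊕b12⊕b13⊕b14⊕b15⊕b24⊕b25⊕b26⊕b27⊕b28⊕b29⊕b30⊕b31 = 0⊕1⊕0⊕1⊕1⊕1⊕0⊕0⊕1⊕0⊕0⊕0⊕0⊕1⊕0⊕0 = 0
s16: b16⊕b17⊕b18⊕b19⊕b20⊕b21⊕b22⊕b23⊕b24⊕b25⊕b26⊕b27⊕b28⊕b29⊕b30⊕b31 = 0⊕0⊕1⊕0⊕0⊕1⊕1⊕1⊕1⊕0⊕0⊕0⊕0⊕1⊕0⊕0 = 0
Syndrome (s16...s1) = 00000 → position 0 (no error).

00000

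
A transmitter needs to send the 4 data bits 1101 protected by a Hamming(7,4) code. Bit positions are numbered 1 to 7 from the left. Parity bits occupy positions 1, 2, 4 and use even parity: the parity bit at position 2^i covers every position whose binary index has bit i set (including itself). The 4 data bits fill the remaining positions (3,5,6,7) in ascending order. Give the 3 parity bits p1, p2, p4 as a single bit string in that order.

100

Place data bits at non-power-of-two positions: b3=1, b5=1, b6=0, b7=1.
p1 = XOR of data positions {3,5,7} = 1⊕1⊕1 = 1
p2 = XOR of data positions {3,6,7} = 1⊕0⊕1 = 0
p4 = XOR of data positions {5,6,7} = 1⊕0⊕1 = 0
Parity bits p1,p2,p4 = 100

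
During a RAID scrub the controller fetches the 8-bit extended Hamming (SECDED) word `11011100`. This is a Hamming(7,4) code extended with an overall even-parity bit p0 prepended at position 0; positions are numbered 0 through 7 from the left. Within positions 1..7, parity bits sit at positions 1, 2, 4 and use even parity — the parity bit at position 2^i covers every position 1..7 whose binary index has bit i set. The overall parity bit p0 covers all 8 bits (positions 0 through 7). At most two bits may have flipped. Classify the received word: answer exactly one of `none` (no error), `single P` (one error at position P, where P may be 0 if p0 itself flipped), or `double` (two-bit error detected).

single 3

s1: b1⊕b3⊕b5⊕b7 = 1⊕1⊕1⊕0 = 1
s2: b2⊕b3⊕b6⊕b7 = 0⊕1⊕0⊕0 = 1
s4: b4⊕b5⊕b6⊕b7 = 1⊕1⊕0⊕0 = 0
Syndrome (s4...s1) = 011 → position 3.
Overall parity (XOR of all 8 bits, including p0): 1⊕1⊕0⊕1⊕1⊕1⊕0⊕0 = 1
Overall=1, syndrome position=3 → single-bit error at position 3.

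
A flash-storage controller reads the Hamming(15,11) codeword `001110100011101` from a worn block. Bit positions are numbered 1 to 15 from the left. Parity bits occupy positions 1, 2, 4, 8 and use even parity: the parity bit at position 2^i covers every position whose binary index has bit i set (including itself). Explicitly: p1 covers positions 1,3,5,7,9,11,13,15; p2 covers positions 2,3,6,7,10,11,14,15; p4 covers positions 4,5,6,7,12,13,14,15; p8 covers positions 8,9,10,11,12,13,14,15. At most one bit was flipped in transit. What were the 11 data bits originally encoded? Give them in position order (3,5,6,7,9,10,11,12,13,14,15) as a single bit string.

11010011101

s1: b1⊕b3⊕b5⊕b7⊕b9⊕b11⊕b13⊕b15 = 0⊕1⊕1⊕1⊕0⊕1⊕1⊕1 = 0
s2: b2⊕b3⊕b6⊕b7⊕b10⊕b11⊕b14⊕b15 = 0⊕1⊕0⊕1⊕0⊕1⊕0⊕1 = 0
s4: b4⊕b5⊕b6⊕b7⊕b12⊕b13⊕b14⊕b15 = 1⊕1⊕0⊕1⊕1⊕1⊕0⊕1 = 0
s8: b8⊕b9⊕b10⊕b11⊕b12⊕b13⊕b14⊕b15 = 0⊕0⊕0⊕1⊕1⊕1⊕0⊕1 = 0
Syndrome (s8...s1) = 0000 → position 0 (no error).
No correction needed.
Data bits at positions 3,5,6,7,9,10,11,12,13,14,15: 11010011101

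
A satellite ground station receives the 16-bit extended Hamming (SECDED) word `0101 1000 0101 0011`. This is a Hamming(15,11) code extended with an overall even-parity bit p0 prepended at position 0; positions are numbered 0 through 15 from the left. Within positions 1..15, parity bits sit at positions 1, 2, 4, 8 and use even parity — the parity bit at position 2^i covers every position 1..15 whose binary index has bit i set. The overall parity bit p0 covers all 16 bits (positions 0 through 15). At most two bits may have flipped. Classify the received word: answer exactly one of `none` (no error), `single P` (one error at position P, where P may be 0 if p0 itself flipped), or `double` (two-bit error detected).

s1: b1⊕b3⊕b5⊕b7⊕b9⊕b11⊕b13⊕b15 = 1⊕1⊕0⊕0⊕1⊕1⊕0⊕1 = 1
s2: b2⊕b3⊕b6⊕b7⊕b10⊕b11⊕b14⊕b15 = 0⊕1⊕0⊕0⊕0⊕1⊕1⊕1 = 0
s4: b4⊕b5⊕b6⊕b7⊕b12⊕b13⊕b14⊕b15 = 1⊕0⊕0⊕0⊕0⊕0⊕1⊕1 = 1
s8: b8⊕b9⊕b10⊕b11⊕b12⊕b13⊕b14⊕b15 = 0⊕1⊕0⊕1⊕0⊕0⊕1⊕1 = 0
Syndrome (s8...s1) = 0101 → position 5.
Overall parity (XOR of all 16 bits, including p0): 0⊕1⊕0⊕1⊕1⊕0⊕0⊕0⊕0⊕1⊕0⊕1⊕0⊕0⊕1⊕1 = 1
Overall=1, syndrome position=5 → single-bit error at position 5.

single 5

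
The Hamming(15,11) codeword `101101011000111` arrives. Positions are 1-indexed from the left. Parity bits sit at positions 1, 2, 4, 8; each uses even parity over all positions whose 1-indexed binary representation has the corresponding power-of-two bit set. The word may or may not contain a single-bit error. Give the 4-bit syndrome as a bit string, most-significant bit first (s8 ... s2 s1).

1101

s1: b1⊕b3⊕b5⊕b7⊕b9⊕b11⊕b13⊕b15 = 1⊕1⊕0⊕0⊕1⊕0⊕1⊕1 = 1
s2: b2⊕b3⊕b6⊕b7⊕b10⊕b11⊕b14⊕b15 = 0⊕1⊕1⊕0⊕0⊕0⊕1⊕1 = 0
s4: b4⊕b5⊕b6⊕b7⊕b12⊕b13⊕b14⊕b15 = 1⊕0⊕1⊕0⊕0⊕1⊕1⊕1 = 1
s8: b8⊕b9⊕b10⊕b11⊕b12⊕b13⊕b14⊕b15 = 1⊕1⊕0⊕0⊕0⊕1⊕1⊕1 = 1
Syndrome (s8...s1) = 1101 → position 13.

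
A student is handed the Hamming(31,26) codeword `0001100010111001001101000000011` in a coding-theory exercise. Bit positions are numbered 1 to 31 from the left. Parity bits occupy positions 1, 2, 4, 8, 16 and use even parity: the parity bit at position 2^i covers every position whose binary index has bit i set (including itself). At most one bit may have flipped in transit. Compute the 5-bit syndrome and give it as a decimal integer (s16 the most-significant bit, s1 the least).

s1: b1⊕b3⊕b5⊕b7⊕b9⊕b11⊕b13⊕b15⊕b17⊕b19⊕b21⊕b23⊕b25⊕b27⊕b29⊕b31 = 0⊕0⊕1⊕0⊕1⊕1⊕1⊕0⊕0⊕1⊕0⊕0⊕0⊕0⊕0⊕1 = 0
s2: b2⊕b3⊕b6⊕b7⊕b10⊕b11⊕b14⊕b15⊕b18⊕b19⊕b22⊕b23⊕b26⊕b27⊕b30⊕b31 = 0⊕0⊕0⊕0⊕0⊕1⊕0⊕0⊕0⊕1⊕1⊕0⊕0⊕0⊕1⊕1 = 1
s4: b4⊕b5⊕b6⊕b7⊕b12⊕b13⊕b14⊕b15⊕b20⊕b21⊕b22⊕b23⊕b28⊕b29⊕b30⊕b31 = 1⊕1⊕0⊕0⊕1⊕1⊕0⊕0⊕1⊕0⊕1⊕0⊕0⊕0⊕1⊕1 = 0
s8: b8⊕b9⊕b10⊕b11⊕b12⊕b13⊕b14⊕b15⊕b24⊕b25⊕b26⊕b27⊕b28⊕b29⊕b30⊕b31 = 0⊕1⊕0⊕1⊕1⊕1⊕0⊕0⊕0⊕0⊕0⊕0⊕0⊕0⊕1⊕1 = 0
s16: b16⊕b17⊕b18⊕b19⊕b20⊕b21⊕b22⊕b23⊕b24⊕b25⊕b26⊕b27⊕b28⊕b29⊕b30⊕b31 = 1⊕0⊕0⊕1⊕1⊕0⊕1⊕0⊕0⊕0⊕0⊕0⊕0⊕0⊕1⊕1 = 0
Syndrome (s16...s1) = 00010 → position 2.

2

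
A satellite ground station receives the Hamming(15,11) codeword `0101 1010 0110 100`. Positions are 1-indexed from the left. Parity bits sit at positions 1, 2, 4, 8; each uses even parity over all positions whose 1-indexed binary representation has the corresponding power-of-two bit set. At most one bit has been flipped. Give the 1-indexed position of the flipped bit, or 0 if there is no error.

8

s1: b1⊕b3⊕b5⊕b7⊕b9⊕b11⊕b13⊕b15 = 0⊕0⊕1⊕1⊕0⊕1⊕1⊕0 = 0
s2: b2⊕b3⊕b6⊕b7⊕b10⊕b11⊕b14⊕b15 = 1⊕0⊕0⊕1⊕1⊕1⊕0⊕0 = 0
s4: b4⊕b5⊕b6⊕b7⊕b12⊕b13⊕b14⊕b15 = 1⊕1⊕0⊕1⊕0⊕1⊕0⊕0 = 0
s8: b8⊕b9⊕b10⊕b11⊕b12⊕b13⊕b14⊕b15 = 0⊕0⊕1⊕1⊕0⊕1⊕0⊕0 = 1
Syndrome (s8...s1) = 1000 → position 8.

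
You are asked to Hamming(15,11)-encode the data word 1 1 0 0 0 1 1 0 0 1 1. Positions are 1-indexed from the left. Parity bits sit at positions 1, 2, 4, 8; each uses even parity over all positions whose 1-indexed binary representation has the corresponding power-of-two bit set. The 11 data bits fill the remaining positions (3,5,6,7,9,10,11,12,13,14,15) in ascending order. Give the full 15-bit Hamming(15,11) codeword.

011110000110011

Place data bits at non-power-of-two positions: b3=1, b5=1, b6=0, b7=0, b9=0, b10=1, b11=1, b12=0, b13=0, b14=1, b15=1.
p1 = XOR of data positions {3,5,7,9,11,13,15} = 1⊕1⊕0⊕0⊕1⊕0⊕1 = 0
p2 = XOR of data positions {3,6,7,10,11,14,15} = 1⊕0⊕0⊕1⊕1⊕1⊕1 = 1
p4 = XOR of data positions {5,6,7,12,13,14,15} = 1⊕0⊕0⊕0⊕0⊕1⊕1 = 1
p8 = XOR of data positions {9,10,11,12,13,14,15} = 0⊕1⊕1⊕0⊕0⊕1⊕1 = 0
Codeword b1..b15 = 011110000110011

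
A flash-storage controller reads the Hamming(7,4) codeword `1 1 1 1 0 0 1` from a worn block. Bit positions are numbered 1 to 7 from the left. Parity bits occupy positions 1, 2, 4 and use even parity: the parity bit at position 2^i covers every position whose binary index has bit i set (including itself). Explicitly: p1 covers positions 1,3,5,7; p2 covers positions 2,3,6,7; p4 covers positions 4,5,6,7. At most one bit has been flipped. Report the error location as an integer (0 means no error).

s1: b1⊕b3⊕b5⊕b7 = 1⊕1⊕0⊕1 = 1
s2: b2⊕b3⊕b6⊕b7 = 1⊕1⊕0⊕1 = 1
s4: b4⊕b5⊕b6⊕b7 = 1⊕0⊕0⊕1 = 0
Syndrome (s4...s1) = 011 → position 3.

3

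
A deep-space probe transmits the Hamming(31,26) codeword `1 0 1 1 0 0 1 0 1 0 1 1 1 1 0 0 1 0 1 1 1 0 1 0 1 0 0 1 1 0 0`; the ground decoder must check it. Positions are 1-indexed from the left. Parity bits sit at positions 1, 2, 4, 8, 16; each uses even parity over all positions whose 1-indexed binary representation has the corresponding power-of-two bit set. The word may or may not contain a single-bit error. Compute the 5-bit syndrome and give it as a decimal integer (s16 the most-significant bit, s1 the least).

0

s1: b1⊕b3⊕b5⊕b7⊕b9⊕b11⊕b13⊕b15⊕b17⊕b19⊕b21⊕b23⊕b25⊕b27⊕b29⊕b31 = 1⊕1⊕0⊕1⊕1⊕1⊕1⊕0⊕1⊕1⊕1⊕1⊕1⊕0⊕1⊕0 = 0
s2: b2⊕b3⊕b6⊕b7⊕b10⊕b11⊕b14⊕b15⊕b18⊕b19⊕b22⊕b23⊕b26⊕b27⊕b30⊕b31 = 0⊕1⊕0⊕1⊕0⊕1⊕1⊕0⊕0⊕1⊕0⊕1⊕0⊕0⊕0⊕0 = 0
s4: b4⊕b5⊕b6⊕b7⊕b12⊕b13⊕b14⊕b15⊕b20⊕b21⊕b22⊕b23⊕b28⊕b29⊕b30⊕b31 = 1⊕0⊕0⊕1⊕1⊕1⊕1⊕0⊕1⊕1⊕0⊕1⊕1⊕1⊕0⊕0 = 0
s8: b8⊕b9⊕b10⊕b11⊕b12⊕b13⊕b14⊕b15⊕b24⊕b25⊕b26⊕b27⊕b28⊕b29⊕b30⊕b31 = 0⊕1⊕0⊕1⊕1⊕1⊕1⊕0⊕0⊕1⊕0⊕0⊕1⊕1⊕0⊕0 = 0
s16: b16⊕b17⊕b18⊕b19⊕b20⊕b21⊕b22⊕b23⊕b24⊕b25⊕b26⊕b27⊕b28⊕b29⊕b30⊕b31 = 0⊕1⊕0⊕1⊕1⊕1⊕0⊕1⊕0⊕1⊕0⊕0⊕1⊕1⊕0⊕0 = 0
Syndrome (s16...s1) = 00000 → position 0 (no error).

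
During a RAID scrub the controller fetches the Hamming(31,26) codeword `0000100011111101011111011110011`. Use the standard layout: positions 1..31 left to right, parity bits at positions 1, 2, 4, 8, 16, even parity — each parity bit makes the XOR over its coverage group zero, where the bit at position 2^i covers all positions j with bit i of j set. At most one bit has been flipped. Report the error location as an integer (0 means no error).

s1: b1⊕b3⊕b5⊕b7⊕b9⊕b11⊕b13⊕b15⊕b17⊕b19⊕b21⊕b23⊕b25⊕b27⊕b29⊕b31 = 0⊕0⊕1⊕0⊕1⊕1⊕1⊕0⊕0⊕1⊕1⊕0⊕1⊕1⊕0⊕1 = 1
s2: b2⊕b3⊕b6⊕b7⊕b10⊕b11⊕b14⊕b15⊕b18⊕b19⊕b22⊕b23⊕b26⊕b27⊕b30⊕b31 = 0⊕0⊕0⊕0⊕1⊕1⊕1⊕0⊕1⊕1⊕1⊕0⊕1⊕1⊕1⊕1 = 0
s4: b4⊕b5⊕b6⊕b7⊕b12⊕b13⊕b14⊕b15⊕b20⊕b21⊕b22⊕b23⊕b28⊕b29⊕b30⊕b31 = 0⊕1⊕0⊕0⊕1⊕1⊕1⊕0⊕1⊕1⊕1⊕0⊕0⊕0⊕1⊕1 = 1
s8: b8⊕b9⊕b10⊕b11⊕b12⊕b13⊕b14⊕b15⊕b24⊕b25⊕b26⊕b27⊕b28⊕b29⊕b30⊕b31 = 0⊕1⊕1⊕1⊕1⊕1⊕1⊕0⊕1⊕1⊕1⊕1⊕0⊕0⊕1⊕1 = 0
s16: b16⊕b17⊕b18⊕b19⊕b20⊕b21⊕b22⊕b23⊕b24⊕b25⊕b26⊕b27⊕b28⊕b29⊕b30⊕b31 = 1⊕0⊕1⊕1⊕1⊕1⊕1⊕0⊕1⊕1⊕1⊕1⊕0⊕0⊕1⊕1 = 0
Syndrome (s16...s1) = 00101 → position 5.

5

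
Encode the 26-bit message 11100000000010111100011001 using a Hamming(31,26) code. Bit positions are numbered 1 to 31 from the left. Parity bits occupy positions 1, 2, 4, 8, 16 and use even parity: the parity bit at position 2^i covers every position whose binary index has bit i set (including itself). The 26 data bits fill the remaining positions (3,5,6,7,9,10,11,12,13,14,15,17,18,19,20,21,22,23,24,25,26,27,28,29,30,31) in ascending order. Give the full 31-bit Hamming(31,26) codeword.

0110110100000000010111100011001

Place data bits at non-power-of-two positions: b3=1, b5=1, b6=1, b7=0, b9=0, b10=0, b11=0, b12=0, b13=0, b14=0, b15=0, b17=0, b18=1, b19=0, b20=1, b21=1, b22=1, b23=1, b24=0, b25=0, b26=0, b27=1, b28=1, b29=0, b30=0, b31=1.
p1 = XOR of data positions {3,5,7,9,11,13,15,17,19,21,23,25,27,29,31} = 1⊕1⊕0⊕0⊕0⊕0⊕0⊕0⊕0⊕1⊕1⊕0⊕1⊕0⊕1 = 0
p2 = XOR of data positions {3,6,7,10,11,14,15,18,19,22,23,26,27,30,31} = 1⊕1⊕0⊕0⊕0⊕0⊕0⊕1⊕0⊕1⊕1⊕0⊕1⊕0⊕1 = 1
p4 = XOR of data positions {5,6,7,12,13,14,15,20,21,22,23,28,29,30,31} = 1⊕1⊕0⊕0⊕0⊕0⊕0⊕1⊕1⊕1⊕1⊕1⊕0⊕0⊕1 = 0
p8 = XOR of data positions {9,10,11,12,13,14,15,24,25,26,27,28,29,30,31} = 0⊕0⊕0⊕0⊕0⊕0⊕0⊕0⊕0⊕0⊕1⊕1⊕0⊕0⊕1 = 1
p16 = XOR of data positions {17,18,19,20,21,22,23,24,25,26,27,28,29,30,31} = 0⊕1⊕0⊕1⊕1⊕1⊕1⊕0⊕0⊕0⊕1⊕1⊕0⊕0⊕1 = 0
Codeword b1..b31 = 0110110100000000010111100011001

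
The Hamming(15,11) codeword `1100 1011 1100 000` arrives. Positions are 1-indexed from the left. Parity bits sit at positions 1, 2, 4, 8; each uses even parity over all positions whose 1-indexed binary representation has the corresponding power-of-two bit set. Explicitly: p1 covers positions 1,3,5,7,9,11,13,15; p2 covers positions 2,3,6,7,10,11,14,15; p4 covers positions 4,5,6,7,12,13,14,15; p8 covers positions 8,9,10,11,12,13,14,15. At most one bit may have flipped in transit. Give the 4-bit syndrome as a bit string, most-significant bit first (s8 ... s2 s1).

1010

s1: b1⊕b3⊕b5⊕b7⊕b9⊕b11⊕b13⊕b15 = 1⊕0⊕1⊕1⊕1⊕0⊕0⊕0 = 0
s2: b2⊕b3⊕b6⊕b7⊕b10⊕b11⊕b14⊕b15 = 1⊕0⊕0⊕1⊕1⊕0⊕0⊕0 = 1
s4: b4⊕b5⊕b6⊕b7⊕b12⊕b13⊕b14⊕b15 = 0⊕1⊕0⊕1⊕0⊕0⊕0⊕0 = 0
s8: b8⊕b9⊕b10⊕b11⊕b12⊕b13⊕b14⊕b15 = 1⊕1⊕1⊕0⊕0⊕0⊕0⊕0 = 1
Syndrome (s8...s1) = 1010 → position 10.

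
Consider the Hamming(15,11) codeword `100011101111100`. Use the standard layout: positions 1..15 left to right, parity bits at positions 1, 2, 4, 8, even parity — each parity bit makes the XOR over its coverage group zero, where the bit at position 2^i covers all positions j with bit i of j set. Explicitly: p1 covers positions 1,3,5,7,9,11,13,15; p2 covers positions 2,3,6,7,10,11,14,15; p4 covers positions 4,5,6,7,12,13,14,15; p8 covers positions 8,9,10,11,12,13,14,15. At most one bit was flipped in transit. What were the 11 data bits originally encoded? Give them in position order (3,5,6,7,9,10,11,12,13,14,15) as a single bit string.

s1: b1⊕b3⊕b5⊕b7⊕b9⊕b11⊕b13⊕b15 = 1⊕0⊕1⊕1⊕1⊕1⊕1⊕0 = 0
s2: b2⊕b3⊕b6⊕b7⊕b10⊕b11⊕b14⊕b15 = 0⊕0⊕1⊕1⊕1⊕1⊕0⊕0 = 0
s4: b4⊕b5⊕b6⊕b7⊕b12⊕b13⊕b14⊕b15 = 0⊕1⊕1⊕1⊕1⊕1⊕0⊕0 = 1
s8: b8⊕b9⊕b10⊕b11⊕b12⊕b13⊕b14⊕b15 = 0⊕1⊕1⊕1⊕1⊕1⊕0⊕0 = 1
Syndrome (s8...s1) = 1100 → position 12.
Flip bit 12: corrected codeword = 100011101110100
Data bits at positions 3,5,6,7,9,10,11,12,13,14,15: 01111110100

01111110100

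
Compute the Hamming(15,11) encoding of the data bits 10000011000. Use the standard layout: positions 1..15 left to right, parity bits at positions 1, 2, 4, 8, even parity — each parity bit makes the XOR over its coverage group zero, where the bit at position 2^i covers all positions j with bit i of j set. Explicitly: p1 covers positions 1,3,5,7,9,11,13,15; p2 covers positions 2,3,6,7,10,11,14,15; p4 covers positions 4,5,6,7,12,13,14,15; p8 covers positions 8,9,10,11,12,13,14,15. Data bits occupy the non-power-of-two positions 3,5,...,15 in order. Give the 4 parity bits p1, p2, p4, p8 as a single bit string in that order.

0010

Place data bits at non-power-of-two positions: b3=1, b5=0, b6=0, b7=0, b9=0, b10=0, b11=1, b12=1, b13=0, b14=0, b15=0.
p1 = XOR of data positions {3,5,7,9,11,13,15} = 1⊕0⊕0⊕0⊕1⊕0⊕0 = 0
p2 = XOR of data positions {3,6,7,10,11,14,15} = 1⊕0⊕0⊕0⊕1⊕0⊕0 = 0
p4 = XOR of data positions {5,6,7,12,13,14,15} = 0⊕0⊕0⊕1⊕0⊕0⊕0 = 1
p8 = XOR of data positions {9,10,11,12,13,14,15} = 0⊕0⊕1⊕1⊕0⊕0⊕0 = 0
Parity bits p1,p2,p4,p8 = 0010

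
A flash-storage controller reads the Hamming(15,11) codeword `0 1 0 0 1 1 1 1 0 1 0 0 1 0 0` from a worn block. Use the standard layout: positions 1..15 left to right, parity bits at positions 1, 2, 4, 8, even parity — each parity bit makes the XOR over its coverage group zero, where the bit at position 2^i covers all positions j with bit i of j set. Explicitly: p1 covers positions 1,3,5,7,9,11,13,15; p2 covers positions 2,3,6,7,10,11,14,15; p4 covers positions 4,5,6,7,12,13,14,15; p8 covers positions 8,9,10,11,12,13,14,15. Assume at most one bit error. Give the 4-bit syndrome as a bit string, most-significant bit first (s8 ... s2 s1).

1001

s1: b1⊕b3⊕b5⊕b7⊕b9⊕b11⊕b13⊕b15 = 0⊕0⊕1⊕1⊕0⊕0⊕1⊕0 = 1
s2: b2⊕b3⊕b6⊕b7⊕b10⊕b11⊕b14⊕b15 = 1⊕0⊕1⊕1⊕1⊕0⊕0⊕0 = 0
s4: b4⊕b5⊕b6⊕b7⊕b12⊕b13⊕b14⊕b15 = 0⊕1⊕1⊕1⊕0⊕1⊕0⊕0 = 0
s8: b8⊕b9⊕b10⊕b11⊕b12⊕b13⊕b14⊕b15 = 1⊕0⊕1⊕0⊕0⊕1⊕0⊕0 = 1
Syndrome (s8...s1) = 1001 → position 9.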